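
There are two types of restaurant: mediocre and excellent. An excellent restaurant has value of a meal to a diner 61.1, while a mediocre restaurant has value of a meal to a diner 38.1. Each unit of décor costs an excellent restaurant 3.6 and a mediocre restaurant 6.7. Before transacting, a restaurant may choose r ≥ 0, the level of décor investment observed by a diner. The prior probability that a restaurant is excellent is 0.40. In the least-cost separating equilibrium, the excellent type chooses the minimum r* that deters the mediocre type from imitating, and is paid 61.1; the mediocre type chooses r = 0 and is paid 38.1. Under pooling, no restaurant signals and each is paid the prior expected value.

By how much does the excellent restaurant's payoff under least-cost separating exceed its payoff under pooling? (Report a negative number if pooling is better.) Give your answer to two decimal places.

Least-cost separating signal: r* solves 38.1 = 61.1 − 6.7·r*, so r* = (61.1 − 38.1)/6.7 ≈ 3.4328.
Excellent type's separating payoff: 61.1 − 3.6 × r* = 61.1 − 3.6 × (61.1 − 38.1)/6.7 = 61.1 − 82.8/6.7 ≈ 48.7418.
Pooling payoff: 0.40 × 61.1 + 0.60 × 38.1 = 47.3.
Difference: 48.7418 − 47.3 = 1.4418, i.e. 1.44 to two decimal places.
The excellent type prefers to separate.

1.44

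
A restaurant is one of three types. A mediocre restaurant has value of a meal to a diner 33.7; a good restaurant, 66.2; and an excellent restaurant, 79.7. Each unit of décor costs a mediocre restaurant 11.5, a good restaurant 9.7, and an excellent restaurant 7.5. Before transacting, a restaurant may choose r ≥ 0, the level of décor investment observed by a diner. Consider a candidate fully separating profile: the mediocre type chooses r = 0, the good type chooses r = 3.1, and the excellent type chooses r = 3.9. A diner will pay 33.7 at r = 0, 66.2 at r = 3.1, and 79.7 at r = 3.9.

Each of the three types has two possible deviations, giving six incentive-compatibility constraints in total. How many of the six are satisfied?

4

Good (own payoff 66.2 − 9.7×3.1 = 36.13): to r=0 gives 33.7 → no gain ✓; to r=3.9 gives 79.7 − 9.7×3.9 = 41.87 → profitable ✗.
Mediocre (own payoff 33.7): to r=3.1 gives 66.2 − 11.5×3.1 = 30.55 → no gain ✓; to r=3.9 gives 79.7 − 11.5×3.9 = 34.85 → profitable ✗.
Excellent (own payoff 79.7 − 7.5×3.9 = 50.45): to r=0 gives 33.7 → no gain ✓; to r=3.1 gives 66.2 − 7.5×3.1 = 42.95 → no gain ✓.
4 of the 6 constraints hold; not an equilibrium.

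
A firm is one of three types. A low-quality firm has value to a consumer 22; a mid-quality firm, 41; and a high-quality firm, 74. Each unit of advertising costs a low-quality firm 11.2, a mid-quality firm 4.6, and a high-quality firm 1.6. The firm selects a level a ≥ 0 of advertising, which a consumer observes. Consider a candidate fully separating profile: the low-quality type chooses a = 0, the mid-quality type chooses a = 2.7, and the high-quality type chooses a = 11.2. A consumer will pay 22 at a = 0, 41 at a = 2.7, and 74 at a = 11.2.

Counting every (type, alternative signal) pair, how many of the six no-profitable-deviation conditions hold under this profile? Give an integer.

Low-quality (own payoff 22): to a=2.7 gives 41 − 11.2×2.7 = 10.76 → no gain ✓; to a=11.2 gives 74 − 11.2×11.2 = -51.44 → no gain ✓.
Mid-quality (own payoff 41 − 4.6×2.7 = 28.58): to a=0 gives 22 → no gain ✓; to a=11.2 gives 74 − 4.6×11.2 = 22.48 → no gain ✓.
High-quality (own payoff 74 − 1.6×11.2 = 56.08): to a=0 gives 22 → no gain ✓; to a=2.7 gives 41 − 1.6×2.7 = 36.68 → no gain ✓.
6 of the 6 constraints hold; this profile is a separating equilibrium.

6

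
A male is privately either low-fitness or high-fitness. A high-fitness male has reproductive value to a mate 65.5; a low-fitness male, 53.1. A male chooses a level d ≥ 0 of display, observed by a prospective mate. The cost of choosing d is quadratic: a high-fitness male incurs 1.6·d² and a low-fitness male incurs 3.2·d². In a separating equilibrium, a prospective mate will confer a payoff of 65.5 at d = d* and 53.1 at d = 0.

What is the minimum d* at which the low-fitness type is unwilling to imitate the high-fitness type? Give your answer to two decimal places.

1.97

The low-fitness type at d = 0 receives 53.1; imitating at d* yields 65.5 − 3.2·d*².
Indifference: 53.1 = 65.5 − 3.2·d*², so d*² = (65.5 − 53.1) / 3.2 = 3.875.
d* = √3.875 ≈ 1.97.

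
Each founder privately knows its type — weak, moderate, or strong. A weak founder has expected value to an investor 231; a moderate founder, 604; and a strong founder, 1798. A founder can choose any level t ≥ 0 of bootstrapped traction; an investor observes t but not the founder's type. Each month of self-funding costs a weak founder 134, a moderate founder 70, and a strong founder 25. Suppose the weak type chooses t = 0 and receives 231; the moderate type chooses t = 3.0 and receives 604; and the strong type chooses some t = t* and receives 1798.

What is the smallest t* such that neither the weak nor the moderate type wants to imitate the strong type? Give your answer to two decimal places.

20.06

Moderate type (on-path payoff 604 − 70×3.0 = 394) won't mimic when 394 ≥ 1798 − 70·t*, i.e. t* ≥ 20.06.
Weak type (on-path payoff 231) won't mimic when 231 ≥ 1798 − 134·t*, i.e. t* ≥ 11.69.
Both must hold, so t* = max(11.69, 20.06) = 20.06. The moderate type's constraint binds.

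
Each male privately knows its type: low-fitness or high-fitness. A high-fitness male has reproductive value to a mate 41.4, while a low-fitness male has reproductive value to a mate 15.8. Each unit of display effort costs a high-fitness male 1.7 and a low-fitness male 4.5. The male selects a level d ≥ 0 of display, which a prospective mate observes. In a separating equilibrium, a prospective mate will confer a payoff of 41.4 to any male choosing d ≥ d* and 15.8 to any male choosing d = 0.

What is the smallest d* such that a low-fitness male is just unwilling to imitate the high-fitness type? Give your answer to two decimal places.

A low-fitness male choosing d = 0 receives 15.8.
Imitating at d* instead would pay 41.4 at cost 4.5·d*, netting 41.4 − 4.5·d*.
Indifference: 15.8 = 41.4 − 4.5·d*, so d* = (41.4 − 15.8) / 4.5 ≈ 5.69.
At d* the low-fitness type's incentive constraint just binds; the high-fitness type strictly prefers d* since its per-unit cost is lower.

5.69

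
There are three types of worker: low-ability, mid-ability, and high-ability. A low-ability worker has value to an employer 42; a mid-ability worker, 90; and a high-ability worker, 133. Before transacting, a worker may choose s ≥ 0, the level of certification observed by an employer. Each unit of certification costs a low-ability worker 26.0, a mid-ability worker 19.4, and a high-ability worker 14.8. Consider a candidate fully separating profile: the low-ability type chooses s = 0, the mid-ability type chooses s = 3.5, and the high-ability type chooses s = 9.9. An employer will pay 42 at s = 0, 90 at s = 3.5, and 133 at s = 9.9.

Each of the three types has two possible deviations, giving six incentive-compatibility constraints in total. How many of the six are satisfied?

3

Low-ability (own payoff 42): to s=3.5 gives 90 − 26.0×3.5 = -1 → no gain ✓; to s=9.9 gives 133 − 26.0×9.9 = -124.4 → no gain ✓.
Mid-ability (own payoff 90 − 19.4×3.5 = 22.1): to s=0 gives 42 → profitable ✗; to s=9.9 gives 133 − 19.4×9.9 = -59.06 → no gain ✓.
High-ability (own payoff 133 − 14.8×9.9 = -13.52): to s=0 gives 42 → profitable ✗; to s=3.5 gives 90 − 14.8×3.5 = 38.2 → profitable ✗.
3 of the 6 constraints hold; not an equilibrium.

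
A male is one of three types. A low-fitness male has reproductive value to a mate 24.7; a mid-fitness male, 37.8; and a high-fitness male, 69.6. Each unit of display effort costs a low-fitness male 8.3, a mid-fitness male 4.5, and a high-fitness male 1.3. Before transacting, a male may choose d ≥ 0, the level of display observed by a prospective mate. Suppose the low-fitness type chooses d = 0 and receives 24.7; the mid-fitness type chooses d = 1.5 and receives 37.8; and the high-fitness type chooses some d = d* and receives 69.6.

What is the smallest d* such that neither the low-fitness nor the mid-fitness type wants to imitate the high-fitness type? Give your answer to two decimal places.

Low-fitness type (on-path payoff 24.7) won't mimic when 24.7 ≥ 69.6 − 8.3·d*, i.e. d* ≥ 5.41.
Mid-fitness type (on-path payoff 37.8 − 4.5×1.5 = 31.05) won't mimic when 31.05 ≥ 69.6 − 4.5·d*, i.e. d* ≥ 8.57.
Both must hold, so d* = max(5.41, 8.57) = 8.57. The mid-fitness type's constraint binds.

8.57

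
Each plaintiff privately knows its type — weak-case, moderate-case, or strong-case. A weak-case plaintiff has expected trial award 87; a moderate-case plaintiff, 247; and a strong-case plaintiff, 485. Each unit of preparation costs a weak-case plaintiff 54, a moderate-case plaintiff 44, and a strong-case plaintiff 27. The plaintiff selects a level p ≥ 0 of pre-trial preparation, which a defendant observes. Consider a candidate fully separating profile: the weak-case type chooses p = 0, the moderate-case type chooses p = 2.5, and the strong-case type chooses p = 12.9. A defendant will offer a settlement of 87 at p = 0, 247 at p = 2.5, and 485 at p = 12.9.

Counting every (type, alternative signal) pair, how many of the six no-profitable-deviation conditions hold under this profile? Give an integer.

4

Strong-case (own payoff 485 − 27×12.9 = 136.7): to p=0 gives 87 → no gain ✓; to p=2.5 gives 247 − 27×2.5 = 179.5 → profitable ✗.
Moderate-case (own payoff 247 − 44×2.5 = 137): to p=0 gives 87 → no gain ✓; to p=12.9 gives 485 − 44×12.9 = -82.6 → no gain ✓.
Weak-case (own payoff 87): to p=2.5 gives 247 − 54×2.5 = 112 → profitable ✗; to p=12.9 gives 485 − 54×12.9 = -211.6 → no gain ✓.
4 of the 6 constraints hold; not an equilibrium.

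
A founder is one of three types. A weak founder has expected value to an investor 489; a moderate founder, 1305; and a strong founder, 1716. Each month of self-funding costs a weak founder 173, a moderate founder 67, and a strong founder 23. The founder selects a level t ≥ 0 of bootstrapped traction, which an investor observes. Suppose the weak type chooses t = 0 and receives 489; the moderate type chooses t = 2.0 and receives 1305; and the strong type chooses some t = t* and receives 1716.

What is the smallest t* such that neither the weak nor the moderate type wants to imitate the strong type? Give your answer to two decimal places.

8.13

Moderate type (on-path payoff 1305 − 67×2.0 = 1171) won't mimic when 1171 ≥ 1716 − 67·t*, i.e. t* ≥ 8.13.
Weak type (on-path payoff 489) won't mimic when 489 ≥ 1716 − 173·t*, i.e. t* ≥ 7.09.
Both must hold, so t* = max(7.09, 8.13) = 8.13. The moderate type's constraint binds.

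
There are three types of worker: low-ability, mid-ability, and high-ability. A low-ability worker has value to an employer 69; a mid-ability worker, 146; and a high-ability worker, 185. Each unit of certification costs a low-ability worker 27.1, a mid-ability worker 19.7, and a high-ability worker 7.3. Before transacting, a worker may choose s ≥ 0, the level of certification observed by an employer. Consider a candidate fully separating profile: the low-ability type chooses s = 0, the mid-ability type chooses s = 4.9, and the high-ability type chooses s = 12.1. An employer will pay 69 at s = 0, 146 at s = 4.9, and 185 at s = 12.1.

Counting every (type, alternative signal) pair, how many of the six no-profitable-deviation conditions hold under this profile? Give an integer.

4

Mid-ability (own payoff 146 − 19.7×4.9 = 49.47): to s=0 gives 69 → profitable ✗; to s=12.1 gives 185 − 19.7×12.1 = -53.37 → no gain ✓.
High-ability (own payoff 185 − 7.3×12.1 = 96.67): to s=0 gives 69 → no gain ✓; to s=4.9 gives 146 − 7.3×4.9 = 110.23 → profitable ✗.
Low-ability (own payoff 69): to s=4.9 gives 146 − 27.1×4.9 = 13.21 → no gain ✓; to s=12.1 gives 185 − 27.1×12.1 = -142.91 → no gain ✓.
4 of the 6 constraints hold; not an equilibrium.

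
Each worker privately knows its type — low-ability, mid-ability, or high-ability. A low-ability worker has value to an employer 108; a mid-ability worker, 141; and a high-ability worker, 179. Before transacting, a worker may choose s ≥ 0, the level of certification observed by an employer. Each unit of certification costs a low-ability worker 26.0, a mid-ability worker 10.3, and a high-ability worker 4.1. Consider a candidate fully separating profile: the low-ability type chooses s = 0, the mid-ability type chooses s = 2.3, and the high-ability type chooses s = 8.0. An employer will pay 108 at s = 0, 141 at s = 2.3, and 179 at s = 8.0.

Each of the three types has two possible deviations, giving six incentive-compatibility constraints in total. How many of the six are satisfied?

6

Mid-ability (own payoff 141 − 10.3×2.3 = 117.31): to s=0 gives 108 → no gain ✓; to s=8.0 gives 179 − 10.3×8.0 = 96.6 → no gain ✓.
Low-ability (own payoff 108): to s=2.3 gives 141 − 26.0×2.3 = 81.2 → no gain ✓; to s=8.0 gives 179 − 26.0×8.0 = -29 → no gain ✓.
High-ability (own payoff 179 − 4.1×8.0 = 146.2): to s=0 gives 108 → no gain ✓; to s=2.3 gives 141 − 4.1×2.3 = 131.57 → no gain ✓.
6 of the 6 constraints hold; this profile is a separating equilibrium.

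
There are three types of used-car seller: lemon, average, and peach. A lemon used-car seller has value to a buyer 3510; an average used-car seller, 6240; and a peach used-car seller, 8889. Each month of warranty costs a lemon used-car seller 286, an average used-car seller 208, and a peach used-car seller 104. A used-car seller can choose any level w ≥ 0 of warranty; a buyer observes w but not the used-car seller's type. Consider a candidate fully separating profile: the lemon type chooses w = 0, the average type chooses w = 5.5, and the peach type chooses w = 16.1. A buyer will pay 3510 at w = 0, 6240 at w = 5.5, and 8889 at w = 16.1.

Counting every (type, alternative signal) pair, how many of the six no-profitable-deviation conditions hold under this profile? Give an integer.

Peach (own payoff 8889 − 104×16.1 = 7214.6): to w=0 gives 3510 → no gain ✓; to w=5.5 gives 6240 − 104×5.5 = 5668 → no gain ✓.
Lemon (own payoff 3510): to w=5.5 gives 6240 − 286×5.5 = 4667 → profitable ✗; to w=16.1 gives 8889 − 286×16.1 = 4284.4 → profitable ✗.
Average (own payoff 6240 − 208×5.5 = 5096): to w=0 gives 3510 → no gain ✓; to w=16.1 gives 8889 − 208×16.1 = 5540.2 → profitable ✗.
3 of the 6 constraints hold; not an equilibrium.

3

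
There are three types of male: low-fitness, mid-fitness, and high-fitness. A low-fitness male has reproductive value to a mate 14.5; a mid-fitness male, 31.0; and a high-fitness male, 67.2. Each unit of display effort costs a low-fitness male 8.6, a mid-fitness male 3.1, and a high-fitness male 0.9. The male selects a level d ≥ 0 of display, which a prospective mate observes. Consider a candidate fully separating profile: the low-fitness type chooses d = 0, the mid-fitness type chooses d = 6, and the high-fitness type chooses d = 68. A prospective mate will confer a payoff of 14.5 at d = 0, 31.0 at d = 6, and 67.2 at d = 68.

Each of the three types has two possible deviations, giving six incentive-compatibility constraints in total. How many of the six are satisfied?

High-fitness (own payoff 67.2 − 0.9×68 = 6): to d=0 gives 14.5 → profitable ✗; to d=6 gives 31.0 − 0.9×6 = 25.6 → profitable ✗.
Low-fitness (own payoff 14.5): to d=6 gives 31.0 − 8.6×6 = -20.6 → no gain ✓; to d=68 gives 67.2 − 8.6×68 = -517.6 → no gain ✓.
Mid-fitness (own payoff 31.0 − 3.1×6 = 12.4): to d=0 gives 14.5 → profitable ✗; to d=68 gives 67.2 − 3.1×68 = -143.6 → no gain ✓.
3 of the 6 constraints hold; not an equilibrium.

3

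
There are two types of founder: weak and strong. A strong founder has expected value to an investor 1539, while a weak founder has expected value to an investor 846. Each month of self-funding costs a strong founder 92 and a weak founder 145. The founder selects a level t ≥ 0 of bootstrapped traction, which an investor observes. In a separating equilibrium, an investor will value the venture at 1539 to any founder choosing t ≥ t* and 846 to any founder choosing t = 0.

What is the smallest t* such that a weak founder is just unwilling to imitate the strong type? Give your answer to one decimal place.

A weak founder choosing t = 0 receives 846.
Imitating at t* instead would pay 1539 at cost 145·t*, netting 1539 − 145·t*.
Indifference: 846 = 1539 − 145·t*, so t* = (1539 − 846) / 145 ≈ 4.8.
At t* the weak type's incentive constraint just binds; the strong type strictly prefers t* since its per-unit cost is lower.

4.8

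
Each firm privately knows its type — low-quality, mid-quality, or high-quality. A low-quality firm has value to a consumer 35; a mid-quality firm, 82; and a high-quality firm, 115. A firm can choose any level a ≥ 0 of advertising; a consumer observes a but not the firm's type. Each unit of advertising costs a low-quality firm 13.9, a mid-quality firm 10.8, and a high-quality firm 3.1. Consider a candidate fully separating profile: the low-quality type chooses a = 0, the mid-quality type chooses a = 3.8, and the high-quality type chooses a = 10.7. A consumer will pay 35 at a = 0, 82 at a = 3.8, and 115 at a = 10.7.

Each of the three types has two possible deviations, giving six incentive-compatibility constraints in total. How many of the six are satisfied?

6

High-quality (own payoff 115 − 3.1×10.7 = 81.83): to a=0 gives 35 → no gain ✓; to a=3.8 gives 82 − 3.1×3.8 = 70.22 → no gain ✓.
Mid-quality (own payoff 82 − 10.8×3.8 = 40.96): to a=0 gives 35 → no gain ✓; to a=10.7 gives 115 − 10.8×10.7 = -0.56 → no gain ✓.
Low-quality (own payoff 35): to a=3.8 gives 82 − 13.9×3.8 = 29.18 → no gain ✓; to a=10.7 gives 115 − 13.9×10.7 = -33.73 → no gain ✓.
6 of the 6 constraints hold; this profile is a separating equilibrium.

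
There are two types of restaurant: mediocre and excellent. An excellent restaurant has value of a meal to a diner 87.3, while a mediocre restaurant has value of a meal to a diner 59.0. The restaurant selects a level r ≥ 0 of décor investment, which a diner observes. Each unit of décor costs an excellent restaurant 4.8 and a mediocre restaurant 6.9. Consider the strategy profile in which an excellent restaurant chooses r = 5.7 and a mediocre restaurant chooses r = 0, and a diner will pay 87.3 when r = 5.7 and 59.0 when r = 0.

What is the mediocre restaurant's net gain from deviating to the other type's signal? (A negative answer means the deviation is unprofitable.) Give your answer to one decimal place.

-11.0

Playing r = 0 the mediocre restaurant receives 59.0.
Deviating to r = 5.7 brings payment 87.3 at cost 6.9 × 5.7 = 39.33, netting 47.97.
Gain from deviating: 47.97 − 59.0 = -11.03, i.e. -11.0 to one decimal place.
The gain is negative, so the mediocre type's incentive-compatibility constraint is satisfied.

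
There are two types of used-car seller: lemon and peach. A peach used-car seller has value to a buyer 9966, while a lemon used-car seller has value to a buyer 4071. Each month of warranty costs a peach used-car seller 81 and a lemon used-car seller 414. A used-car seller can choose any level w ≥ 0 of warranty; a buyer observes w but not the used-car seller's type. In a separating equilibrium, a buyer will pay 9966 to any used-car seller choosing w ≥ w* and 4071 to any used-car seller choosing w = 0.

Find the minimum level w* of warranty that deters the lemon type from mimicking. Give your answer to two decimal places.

A lemon used-car seller choosing w = 0 receives 4071.
Imitating at w* instead would pay 9966 at cost 414·w*, netting 9966 − 414·w*.
Indifference: 4071 = 9966 − 414·w*, so w* = (9966 − 4071) / 414 ≈ 14.24.
At w* the lemon type's incentive constraint just binds; the peach type strictly prefers w* since its per-unit cost is lower.

14.24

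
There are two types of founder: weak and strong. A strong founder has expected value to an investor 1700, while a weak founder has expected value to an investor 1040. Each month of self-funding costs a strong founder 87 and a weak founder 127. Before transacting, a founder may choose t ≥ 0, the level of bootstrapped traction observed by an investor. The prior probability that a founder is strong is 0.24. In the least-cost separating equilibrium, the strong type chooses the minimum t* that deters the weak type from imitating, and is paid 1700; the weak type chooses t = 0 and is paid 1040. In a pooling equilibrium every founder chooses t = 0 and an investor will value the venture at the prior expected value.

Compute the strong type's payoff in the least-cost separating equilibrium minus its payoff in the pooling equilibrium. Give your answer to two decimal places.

49.47

Least-cost separating signal: t* solves 1040 = 1700 − 127·t*, so t* = (1700 − 1040)/127 ≈ 5.1969.
Strong type's separating payoff: 1700 − 87 × t* = 1700 − 87 × (1700 − 1040)/127 = 1700 − 57420/127 ≈ 1247.8740.
Pooling payoff: 0.24 × 1700 + 0.76 × 1040 = 1198.4.
Difference: 1247.8740 − 1198.4 = 49.474, i.e. 49.47 to two decimal places.
The strong type prefers to separate.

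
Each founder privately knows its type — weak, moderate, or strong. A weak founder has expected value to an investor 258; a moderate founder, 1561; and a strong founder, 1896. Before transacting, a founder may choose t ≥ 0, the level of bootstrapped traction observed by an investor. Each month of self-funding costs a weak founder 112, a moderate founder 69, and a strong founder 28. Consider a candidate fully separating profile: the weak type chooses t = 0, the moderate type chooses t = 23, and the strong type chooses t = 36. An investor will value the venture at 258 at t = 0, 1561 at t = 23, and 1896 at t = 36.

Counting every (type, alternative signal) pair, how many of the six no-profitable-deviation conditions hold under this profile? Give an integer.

4

Strong (own payoff 1896 − 28×36 = 888): to t=0 gives 258 → no gain ✓; to t=23 gives 1561 − 28×23 = 917 → profitable ✗.
Moderate (own payoff 1561 − 69×23 = -26): to t=0 gives 258 → profitable ✗; to t=36 gives 1896 − 69×36 = -588 → no gain ✓.
Weak (own payoff 258): to t=23 gives 1561 − 112×23 = -1015 → no gain ✓; to t=36 gives 1896 − 112×36 = -2136 → no gain ✓.
4 of the 6 constraints hold; not an equilibrium.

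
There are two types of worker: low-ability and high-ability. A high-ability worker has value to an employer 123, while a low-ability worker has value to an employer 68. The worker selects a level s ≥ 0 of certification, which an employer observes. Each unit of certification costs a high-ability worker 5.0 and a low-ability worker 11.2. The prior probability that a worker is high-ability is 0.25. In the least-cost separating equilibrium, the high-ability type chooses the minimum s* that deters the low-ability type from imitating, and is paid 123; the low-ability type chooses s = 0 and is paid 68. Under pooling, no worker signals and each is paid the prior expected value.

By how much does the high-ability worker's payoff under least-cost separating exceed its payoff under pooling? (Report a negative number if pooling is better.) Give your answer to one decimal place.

Least-cost separating signal: s* solves 68 = 123 − 11.2·s*, so s* = (123 − 68)/11.2 ≈ 4.9107.
High-ability type's separating payoff: 123 − 5.0 × s* = 123 − 5.0 × (123 − 68)/11.2 = 123 − 275/11.2 ≈ 98.446.
Pooling payoff: 0.25 × 123 + 0.75 × 68 = 81.75.
Difference: 98.446 − 81.75 = 16.696, i.e. 16.7 to one decimal place.
The high-ability type prefers to separate.

16.7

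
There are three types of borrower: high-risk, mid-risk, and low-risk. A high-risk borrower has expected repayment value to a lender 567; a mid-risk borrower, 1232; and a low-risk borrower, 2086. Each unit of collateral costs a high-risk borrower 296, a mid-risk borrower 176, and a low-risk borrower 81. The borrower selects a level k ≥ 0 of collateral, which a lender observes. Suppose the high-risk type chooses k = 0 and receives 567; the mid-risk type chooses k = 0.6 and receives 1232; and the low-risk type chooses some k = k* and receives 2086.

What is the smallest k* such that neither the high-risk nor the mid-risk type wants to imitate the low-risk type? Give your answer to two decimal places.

5.45

High-risk type (on-path payoff 567) won't mimic when 567 ≥ 2086 − 296·k*, i.e. k* ≥ 5.13.
Mid-risk type (on-path payoff 1232 − 176×0.6 = 1126.4) won't mimic when 1126.4 ≥ 2086 − 176·k*, i.e. k* ≥ 5.45.
Both must hold, so k* = max(5.13, 5.45) = 5.45. The mid-risk type's constraint binds.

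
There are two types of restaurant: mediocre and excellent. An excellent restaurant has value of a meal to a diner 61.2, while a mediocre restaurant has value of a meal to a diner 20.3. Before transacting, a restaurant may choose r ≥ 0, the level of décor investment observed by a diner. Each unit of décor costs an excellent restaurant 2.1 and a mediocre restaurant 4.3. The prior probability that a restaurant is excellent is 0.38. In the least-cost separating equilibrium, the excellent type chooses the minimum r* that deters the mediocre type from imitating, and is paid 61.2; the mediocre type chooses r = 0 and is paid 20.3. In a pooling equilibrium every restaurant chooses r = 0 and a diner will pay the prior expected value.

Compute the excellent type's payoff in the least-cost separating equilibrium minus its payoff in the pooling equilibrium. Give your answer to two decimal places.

Least-cost separating signal: r* solves 20.3 = 61.2 − 4.3·r*, so r* = (61.2 − 20.3)/4.3 ≈ 9.5116.
Excellent type's separating payoff: 61.2 − 2.1 × r* = 61.2 − 2.1 × (61.2 − 20.3)/4.3 = 61.2 − 85.89/4.3 ≈ 41.2256.
Pooling payoff: 0.38 × 61.2 + 0.62 × 20.3 = 35.842.
Difference: 41.2256 − 35.842 = 5.3836, i.e. 5.38 to two decimal places.
The excellent type prefers to separate.

5.38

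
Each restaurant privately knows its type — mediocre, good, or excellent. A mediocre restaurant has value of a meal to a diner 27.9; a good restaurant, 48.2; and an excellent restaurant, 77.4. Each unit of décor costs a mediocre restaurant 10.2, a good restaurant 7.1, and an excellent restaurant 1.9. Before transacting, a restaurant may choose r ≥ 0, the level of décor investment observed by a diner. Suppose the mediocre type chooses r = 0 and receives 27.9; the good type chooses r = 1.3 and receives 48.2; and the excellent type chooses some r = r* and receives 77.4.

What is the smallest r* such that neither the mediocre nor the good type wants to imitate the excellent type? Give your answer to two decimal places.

5.41

Good type (on-path payoff 48.2 − 7.1×1.3 = 38.97) won't mimic when 38.97 ≥ 77.4 − 7.1·r*, i.e. r* ≥ 5.41.
Mediocre type (on-path payoff 27.9) won't mimic when 27.9 ≥ 77.4 − 10.2·r*, i.e. r* ≥ 4.85.
Both must hold, so r* = max(4.85, 5.41) = 5.41. The good type's constraint binds.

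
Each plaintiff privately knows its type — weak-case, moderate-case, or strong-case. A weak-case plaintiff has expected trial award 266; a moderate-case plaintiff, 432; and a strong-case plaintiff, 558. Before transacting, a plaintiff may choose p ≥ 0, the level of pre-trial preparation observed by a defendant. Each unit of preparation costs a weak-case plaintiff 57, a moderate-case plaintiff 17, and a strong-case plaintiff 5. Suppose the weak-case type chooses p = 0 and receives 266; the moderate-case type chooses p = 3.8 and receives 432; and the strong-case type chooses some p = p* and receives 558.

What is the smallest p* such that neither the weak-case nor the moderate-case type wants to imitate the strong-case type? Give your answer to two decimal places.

11.21

Weak-case type (on-path payoff 266) won't mimic when 266 ≥ 558 − 57·p*, i.e. p* ≥ 5.12.
Moderate-case type (on-path payoff 432 − 17×3.8 = 367.4) won't mimic when 367.4 ≥ 558 − 17·p*, i.e. p* ≥ 11.21.
Both must hold, so p* = max(5.12, 11.21) = 11.21. The moderate-case type's constraint binds.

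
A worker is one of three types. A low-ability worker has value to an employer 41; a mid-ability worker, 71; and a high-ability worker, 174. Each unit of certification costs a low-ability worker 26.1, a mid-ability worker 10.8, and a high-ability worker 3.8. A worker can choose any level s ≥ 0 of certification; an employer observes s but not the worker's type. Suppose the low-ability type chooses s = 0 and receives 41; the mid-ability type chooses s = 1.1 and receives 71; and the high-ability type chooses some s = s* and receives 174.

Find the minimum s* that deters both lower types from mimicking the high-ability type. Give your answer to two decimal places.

Low-ability type (on-path payoff 41) won't mimic when 41 ≥ 174 − 26.1·s*, i.e. s* ≥ 5.10.
Mid-ability type (on-path payoff 71 − 10.8×1.1 = 59.12) won't mimic when 59.12 ≥ 174 − 10.8·s*, i.e. s* ≥ 10.64.
Both must hold, so s* = max(5.10, 10.64) = 10.64. The mid-ability type's constraint binds.

10.64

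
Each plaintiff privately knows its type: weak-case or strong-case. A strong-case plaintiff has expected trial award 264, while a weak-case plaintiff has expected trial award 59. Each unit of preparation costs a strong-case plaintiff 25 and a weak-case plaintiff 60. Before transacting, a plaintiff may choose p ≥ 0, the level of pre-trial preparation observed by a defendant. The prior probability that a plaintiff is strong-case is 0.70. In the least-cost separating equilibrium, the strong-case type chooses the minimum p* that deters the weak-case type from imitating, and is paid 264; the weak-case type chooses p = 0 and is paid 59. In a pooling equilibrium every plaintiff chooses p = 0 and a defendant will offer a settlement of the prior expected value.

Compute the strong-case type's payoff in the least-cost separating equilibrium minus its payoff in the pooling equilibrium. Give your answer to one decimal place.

-23.9

Least-cost separating signal: p* solves 59 = 264 − 60·p*, so p* = (264 − 59)/60 ≈ 3.4167.
Strong-case type's separating payoff: 264 − 25 × p* = 264 − 25 × (264 − 59)/60 = 264 − 5125/60 ≈ 178.583.
Pooling payoff: 0.70 × 264 + 0.30 × 59 = 202.5.
Difference: 178.583 − 202.5 = -23.917, i.e. -23.9 to one decimal place.
The strong-case type would prefer the pooling outcome.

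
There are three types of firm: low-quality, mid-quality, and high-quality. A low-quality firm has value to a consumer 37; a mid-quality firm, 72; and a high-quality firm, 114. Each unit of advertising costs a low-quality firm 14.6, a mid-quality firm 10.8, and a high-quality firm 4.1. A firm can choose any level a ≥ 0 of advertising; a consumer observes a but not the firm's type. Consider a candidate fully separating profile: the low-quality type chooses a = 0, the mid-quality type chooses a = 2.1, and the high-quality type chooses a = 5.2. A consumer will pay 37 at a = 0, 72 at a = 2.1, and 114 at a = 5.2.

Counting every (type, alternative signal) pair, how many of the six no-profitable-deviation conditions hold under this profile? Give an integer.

3

Low-quality (own payoff 37): to a=2.1 gives 72 − 14.6×2.1 = 41.34 → profitable ✗; to a=5.2 gives 114 − 14.6×5.2 = 38.08 → profitable ✗.
High-quality (own payoff 114 − 4.1×5.2 = 92.68): to a=0 gives 37 → no gain ✓; to a=2.1 gives 72 − 4.1×2.1 = 63.39 → no gain ✓.
Mid-quality (own payoff 72 − 10.8×2.1 = 49.32): to a=0 gives 37 → no gain ✓; to a=5.2 gives 114 − 10.8×5.2 = 57.84 → profitable ✗.
3 of the 6 constraints hold; not an equilibrium.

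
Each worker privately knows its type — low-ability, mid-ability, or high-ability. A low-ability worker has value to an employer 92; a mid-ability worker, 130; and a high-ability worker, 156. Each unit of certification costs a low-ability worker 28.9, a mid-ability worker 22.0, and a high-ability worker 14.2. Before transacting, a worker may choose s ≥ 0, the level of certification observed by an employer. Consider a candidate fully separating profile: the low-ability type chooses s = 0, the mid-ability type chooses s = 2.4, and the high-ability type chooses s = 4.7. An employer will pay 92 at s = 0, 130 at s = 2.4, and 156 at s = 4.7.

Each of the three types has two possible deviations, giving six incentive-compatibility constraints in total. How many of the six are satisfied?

3

High-ability (own payoff 156 − 14.2×4.7 = 89.26): to s=0 gives 92 → profitable ✗; to s=2.4 gives 130 − 14.2×2.4 = 95.92 → profitable ✗.
Low-ability (own payoff 92): to s=2.4 gives 130 − 28.9×2.4 = 60.64 → no gain ✓; to s=4.7 gives 156 − 28.9×4.7 = 20.17 → no gain ✓.
Mid-ability (own payoff 130 − 22.0×2.4 = 77.2): to s=0 gives 92 → profitable ✗; to s=4.7 gives 156 − 22.0×4.7 = 52.6 → no gain ✓.
3 of the 6 constraints hold; not an equilibrium.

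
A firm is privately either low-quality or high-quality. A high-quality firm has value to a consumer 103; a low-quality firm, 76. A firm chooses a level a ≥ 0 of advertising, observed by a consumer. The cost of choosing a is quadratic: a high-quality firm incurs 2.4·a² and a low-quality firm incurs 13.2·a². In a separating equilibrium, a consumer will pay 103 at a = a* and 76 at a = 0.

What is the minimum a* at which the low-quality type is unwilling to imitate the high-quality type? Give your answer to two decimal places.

The low-quality type at a = 0 receives 76; imitating at a* yields 103 − 13.2·a*².
Indifference: 76 = 103 − 13.2·a*², so a*² = (103 − 76) / 13.2 ≈ 2.0455.
a* = √2.0455 ≈ 1.43.

1.43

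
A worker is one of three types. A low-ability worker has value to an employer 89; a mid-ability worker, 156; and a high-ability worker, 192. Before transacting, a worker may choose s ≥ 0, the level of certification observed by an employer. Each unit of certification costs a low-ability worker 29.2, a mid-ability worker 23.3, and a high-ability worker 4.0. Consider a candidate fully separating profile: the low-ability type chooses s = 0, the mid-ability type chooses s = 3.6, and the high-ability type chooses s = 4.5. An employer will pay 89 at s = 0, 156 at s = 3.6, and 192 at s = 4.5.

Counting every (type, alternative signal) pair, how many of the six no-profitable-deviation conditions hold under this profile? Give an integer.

Low-ability (own payoff 89): to s=3.6 gives 156 − 29.2×3.6 = 50.88 → no gain ✓; to s=4.5 gives 192 − 29.2×4.5 = 60.6 → no gain ✓.
High-ability (own payoff 192 − 4.0×4.5 = 174): to s=0 gives 89 → no gain ✓; to s=3.6 gives 156 − 4.0×3.6 = 141.6 → no gain ✓.
Mid-ability (own payoff 156 − 23.3×3.6 = 72.12): to s=0 gives 89 → profitable ✗; to s=4.5 gives 192 − 23.3×4.5 = 87.15 → profitable ✗.
4 of the 6 constraints hold; not an equilibrium.

4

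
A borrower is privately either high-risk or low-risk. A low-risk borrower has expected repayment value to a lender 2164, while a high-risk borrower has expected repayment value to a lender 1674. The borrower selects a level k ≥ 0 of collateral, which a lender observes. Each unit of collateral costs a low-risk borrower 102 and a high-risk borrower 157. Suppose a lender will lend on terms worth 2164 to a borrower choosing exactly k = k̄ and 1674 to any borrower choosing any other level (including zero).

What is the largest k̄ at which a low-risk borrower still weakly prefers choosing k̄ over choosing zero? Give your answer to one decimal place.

4.8

Choosing k̄ yields the low-risk type 2164 − 102·k̄; choosing zero yields 1674.
The low-risk type is indifferent at 2164 − 102·k̄ = 1674, i.e. k̄ = (2164 − 1674) / 102 ≈ 4.8.
For any k̄ above 4.8 the low-risk type would rather pool at zero, so separation collapses.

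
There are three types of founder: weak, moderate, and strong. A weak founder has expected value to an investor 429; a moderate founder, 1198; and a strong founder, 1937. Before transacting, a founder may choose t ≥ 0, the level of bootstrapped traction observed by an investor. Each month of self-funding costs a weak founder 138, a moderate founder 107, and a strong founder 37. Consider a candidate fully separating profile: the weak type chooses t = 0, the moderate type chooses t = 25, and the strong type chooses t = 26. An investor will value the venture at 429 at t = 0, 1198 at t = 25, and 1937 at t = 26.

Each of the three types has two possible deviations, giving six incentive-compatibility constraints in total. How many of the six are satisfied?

Strong (own payoff 1937 − 37×26 = 975): to t=0 gives 429 → no gain ✓; to t=25 gives 1198 − 37×25 = 273 → no gain ✓.
Weak (own payoff 429): to t=25 gives 1198 − 138×25 = -2252 → no gain ✓; to t=26 gives 1937 − 138×26 = -1651 → no gain ✓.
Moderate (own payoff 1198 − 107×25 = -1477): to t=0 gives 429 → profitable ✗; to t=26 gives 1937 − 107×26 = -845 → profitable ✗.
4 of the 6 constraints hold; not an equilibrium.

4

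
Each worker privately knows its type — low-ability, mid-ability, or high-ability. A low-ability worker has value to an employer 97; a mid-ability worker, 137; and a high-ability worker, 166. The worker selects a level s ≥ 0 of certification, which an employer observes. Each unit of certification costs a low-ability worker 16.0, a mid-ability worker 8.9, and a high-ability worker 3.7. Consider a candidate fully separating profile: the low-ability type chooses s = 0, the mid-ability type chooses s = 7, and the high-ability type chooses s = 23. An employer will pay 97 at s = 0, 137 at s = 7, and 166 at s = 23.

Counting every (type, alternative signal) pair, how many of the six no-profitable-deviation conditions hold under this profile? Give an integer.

Low-ability (own payoff 97): to s=7 gives 137 − 16.0×7 = 25 → no gain ✓; to s=23 gives 166 − 16.0×23 = -202 → no gain ✓.
High-ability (own payoff 166 − 3.7×23 = 80.9): to s=0 gives 97 → profitable ✗; to s=7 gives 137 − 3.7×7 = 111.1 → profitable ✗.
Mid-ability (own payoff 137 − 8.9×7 = 74.7): to s=0 gives 97 → profitable ✗; to s=23 gives 166 − 8.9×23 = -38.7 → no gain ✓.
3 of the 6 constraints hold; not an equilibrium.

3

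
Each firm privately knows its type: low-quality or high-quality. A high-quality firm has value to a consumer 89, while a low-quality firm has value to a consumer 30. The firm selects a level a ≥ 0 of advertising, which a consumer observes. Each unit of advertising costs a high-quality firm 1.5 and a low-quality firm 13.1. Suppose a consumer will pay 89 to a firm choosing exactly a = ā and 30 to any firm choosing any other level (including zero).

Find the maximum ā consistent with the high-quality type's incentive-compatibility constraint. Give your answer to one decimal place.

39.3

Choosing ā yields the high-quality type 89 − 1.5·ā; choosing zero yields 30.
The high-quality type is indifferent at 89 − 1.5·ā = 30, i.e. ā = (89 − 30) / 1.5 ≈ 39.3.
For any ā above 39.3 the high-quality type would rather pool at zero, so separation collapses.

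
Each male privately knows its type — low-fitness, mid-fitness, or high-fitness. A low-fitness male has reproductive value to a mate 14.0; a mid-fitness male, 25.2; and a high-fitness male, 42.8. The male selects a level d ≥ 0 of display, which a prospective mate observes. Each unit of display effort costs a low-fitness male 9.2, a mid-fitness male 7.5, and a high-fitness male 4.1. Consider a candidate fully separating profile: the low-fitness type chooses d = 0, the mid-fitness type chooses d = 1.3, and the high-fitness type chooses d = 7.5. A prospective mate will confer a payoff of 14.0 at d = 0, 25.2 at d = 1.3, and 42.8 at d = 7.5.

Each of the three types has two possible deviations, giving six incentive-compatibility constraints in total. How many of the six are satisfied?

4

Low-fitness (own payoff 14.0): to d=1.3 gives 25.2 − 9.2×1.3 = 13.24 → no gain ✓; to d=7.5 gives 42.8 − 9.2×7.5 = -26.2 → no gain ✓.
High-fitness (own payoff 42.8 − 4.1×7.5 = 12.05): to d=0 gives 14.0 → profitable ✗; to d=1.3 gives 25.2 − 4.1×1.3 = 19.87 → profitable ✗.
Mid-fitness (own payoff 25.2 − 7.5×1.3 = 15.45): to d=0 gives 14.0 → no gain ✓; to d=7.5 gives 42.8 − 7.5×7.5 = -13.45 → no gain ✓.
4 of the 6 constraints hold; not an equilibrium.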